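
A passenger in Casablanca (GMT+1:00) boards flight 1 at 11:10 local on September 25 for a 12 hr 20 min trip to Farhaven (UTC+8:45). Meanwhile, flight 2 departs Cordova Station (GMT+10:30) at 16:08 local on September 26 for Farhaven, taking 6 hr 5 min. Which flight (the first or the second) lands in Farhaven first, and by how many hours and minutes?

the first, by 13 hours 13 minutes

Flight 1 in UTC: 11:10 − 1:00 = 10:10 on Sep 25.
+12 hours and 20 minutes → arrive 22:30 UTC on Sep 25.
Flight 2 in UTC: 16:08 − 10:30 = 05:38 on Sep 26.
+6 hours and 5 minutes → arrive 11:43 UTC on Sep 26.
Flight 1 lands earlier by 13 hours 13 minutes.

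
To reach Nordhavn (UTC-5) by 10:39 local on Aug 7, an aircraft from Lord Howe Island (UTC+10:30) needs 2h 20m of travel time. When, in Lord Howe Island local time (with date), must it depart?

Target arrival in UTC: 10:39 + 5:00 = 15:39 on Aug 7.
Subtract 2 hours and 20 minutes → departure 13:19 UTC on Aug 7.
Lord Howe Island is UTC+10:30: 13:19 + 10:30 = 23:49 on Aug 7.

23:49 on Aug 7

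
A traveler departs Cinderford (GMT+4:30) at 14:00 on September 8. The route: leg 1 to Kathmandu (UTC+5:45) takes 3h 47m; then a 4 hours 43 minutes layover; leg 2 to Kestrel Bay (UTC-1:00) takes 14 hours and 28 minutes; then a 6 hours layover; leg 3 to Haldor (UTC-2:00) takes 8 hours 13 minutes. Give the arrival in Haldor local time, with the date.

20:41 on Sep 9

Convert departure to UTC: 14:00 − 4:30 = 09:30 UTC on Sep 8.
Add 3 hours and 47 minutes leg 1 → 13:17 UTC.
Add 4 hours and 43 minutes layover in Kathmandu → 18:00 UTC.
Add 14 hours 28 minutes leg 2 → 08:28 UTC (Sep 9).
Add 6 hours layover in Kestrel Bay → 14:28 UTC.
Add 8 hours 13 minutes leg 3 → 22:41 UTC.
Haldor is UTC−2:00, so local arrival = 22:41 − 2:00 = 20:41 on Sep 9.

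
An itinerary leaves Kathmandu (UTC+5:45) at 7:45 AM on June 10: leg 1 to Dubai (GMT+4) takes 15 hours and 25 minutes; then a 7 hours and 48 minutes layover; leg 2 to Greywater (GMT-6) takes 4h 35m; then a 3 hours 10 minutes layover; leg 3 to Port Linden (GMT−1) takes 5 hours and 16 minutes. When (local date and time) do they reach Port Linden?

1:14 PM on June 11

Convert departure to UTC: 7:45 AM − 5:45 = 2:00 AM UTC on Jun 10.
Add 15 hours and 25 minutes leg 1 → 5:25 PM UTC.
Add 7 hours and 48 minutes layover in Dubai → 1:13 AM UTC (Jun 11).
Add 4 hours and 35 minutes leg 2 → 5:48 AM UTC.
Add 3 hours and 10 minutes layover in Greywater → 8:58 AM UTC.
Add 5 hours and 16 minutes leg 3 → 2:14 PM UTC.
Port Linden is UTC−1:00, so local arrival = 2:14 PM − 1:00 = 1:14 PM on Jun 11.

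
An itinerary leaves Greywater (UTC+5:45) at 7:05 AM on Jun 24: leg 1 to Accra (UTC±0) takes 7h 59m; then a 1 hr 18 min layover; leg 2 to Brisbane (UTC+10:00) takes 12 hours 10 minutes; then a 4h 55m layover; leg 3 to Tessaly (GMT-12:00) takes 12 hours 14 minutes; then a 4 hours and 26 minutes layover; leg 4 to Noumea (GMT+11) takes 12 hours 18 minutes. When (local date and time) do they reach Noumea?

Convert departure to UTC: 7:05 AM − 5:45 = 1:20 AM UTC on Jun 24.
Add 7 hours 59 minutes leg 1 → 9:19 AM UTC.
Add 1 hour and 18 minutes layover in Accra → 10:37 AM UTC.
Add 12 hours and 10 minutes leg 2 → 10:47 PM UTC.
Add 4 hours and 55 minutes layover in Brisbane → 3:42 AM UTC (Jun 25).
Add 12 hours and 14 minutes leg 3 → 3:56 PM UTC.
Add 4 hours and 26 minutes layover in Tessaly → 8:22 PM UTC.
Add 12 hours and 18 minutes leg 4 → 8:40 AM UTC (Jun 26).
Noumea is UTC+11:00, so local arrival = 8:40 AM + 11:00 = 7:40 PM on Jun 26.

7:40 PM on June 26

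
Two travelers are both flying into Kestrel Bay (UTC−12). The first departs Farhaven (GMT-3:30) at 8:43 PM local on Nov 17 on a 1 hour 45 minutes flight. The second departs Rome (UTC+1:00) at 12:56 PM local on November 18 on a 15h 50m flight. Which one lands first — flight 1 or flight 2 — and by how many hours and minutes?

Flight 1 in UTC: 8:43 PM + 3:30 = 12:13 AM on Nov 18.
+1 hour and 45 minutes → arrive 1:58 AM UTC on Nov 18.
Flight 2 in UTC: 12:56 PM − 1:00 = 11:56 AM on Nov 18.
+15 hours and 50 minutes → arrive 3:46 AM UTC on Nov 19.
Flight 1 lands earlier by 25 hours 48 minutes.

the first, by 25 hours 48 minutes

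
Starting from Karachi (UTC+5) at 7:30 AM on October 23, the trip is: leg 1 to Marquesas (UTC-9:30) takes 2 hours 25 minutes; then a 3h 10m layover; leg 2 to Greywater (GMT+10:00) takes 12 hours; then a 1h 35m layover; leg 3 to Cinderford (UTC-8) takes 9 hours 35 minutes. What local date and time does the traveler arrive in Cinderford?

Convert departure to UTC: 7:30 AM − 5:00 = 2:30 AM UTC on Oct 23.
Add 2 hours 25 minutes leg 1 → 4:55 AM UTC.
Add 3 hours and 10 minutes layover in Marquesas → 8:05 AM UTC.
Add 12 hours leg 2 → 8:05 PM UTC.
Add 1 hour and 35 minutes layover in Greywater → 9:40 PM UTC.
Add 9 hours 35 minutes leg 3 → 7:15 AM UTC (Oct 24).
Cinderford is UTC−8:00, so local arrival = 7:15 AM − 8:00 = 11:15 PM on Oct 23.

11:15 PM on October 23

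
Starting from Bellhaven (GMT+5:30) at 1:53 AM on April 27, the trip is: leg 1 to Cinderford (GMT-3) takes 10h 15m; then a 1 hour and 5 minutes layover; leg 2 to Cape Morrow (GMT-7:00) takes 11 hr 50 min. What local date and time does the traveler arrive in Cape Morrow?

Convert departure to UTC: 1:53 AM − 5:30 = 8:23 PM UTC on Apr 26.
Add 10 hours and 15 minutes leg 1 → 6:38 AM UTC (Apr 27).
Add 1 hour and 5 minutes layover in Cinderford → 7:43 AM UTC.
Add 11 hours and 50 minutes leg 2 → 7:33 PM UTC.
Cape Morrow is UTC−7:00, so local arrival = 7:33 PM − 7:00 = 12:33 PM on Apr 27.

12:33 PM on April 27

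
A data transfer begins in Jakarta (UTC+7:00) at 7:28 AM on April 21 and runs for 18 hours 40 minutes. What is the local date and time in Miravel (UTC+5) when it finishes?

Miravel is 2:00 behind Jakarta.
After 18 hours and 40 minutes it is 2:08 AM (Apr 22) in Jakarta.
Shift by the zone difference: 2:08 AM − 2:00 = 12:08 AM on Apr 22 in Miravel.

12:08 AM on Apr 22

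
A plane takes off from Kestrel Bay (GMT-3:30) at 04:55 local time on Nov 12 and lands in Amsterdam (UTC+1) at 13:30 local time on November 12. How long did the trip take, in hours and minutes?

Departure in UTC: 04:55 + 3:30 = 08:25 on Nov 12.
Arrival in UTC: 13:30 − 1:00 = 12:30 on Nov 12.
Elapsed = 12:30 − 08:25 = 4 hours 5 minutes.

4 hours 5 minutes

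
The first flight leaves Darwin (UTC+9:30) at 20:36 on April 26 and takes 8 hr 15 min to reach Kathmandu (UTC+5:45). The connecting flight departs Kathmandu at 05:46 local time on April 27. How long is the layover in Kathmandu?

4 hours 40 minutes

Convert departure to UTC: 20:36 − 9:30 = 11:06 UTC on Apr 26.
Add 8 hours and 15 minutes flight time → 19:21 UTC.
Kathmandu is UTC+5:45, so local arrival = 19:21 + 5:45 = 01:06 on Apr 27.
Layover = 05:46 − 01:06 = 4 hours 40 minutes.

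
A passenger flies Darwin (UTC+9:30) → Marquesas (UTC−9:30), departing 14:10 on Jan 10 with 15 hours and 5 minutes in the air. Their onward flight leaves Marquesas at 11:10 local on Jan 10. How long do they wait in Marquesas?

55 minutes

Convert departure to UTC: 14:10 − 9:30 = 04:40 UTC on Jan 10.
Add 15 hours and 5 minutes flight time → 19:45 UTC.
Marquesas is UTC−9:30, so local arrival = 19:45 − 9:30 = 10:15 on Jan 10.
Layover = 11:10 − 10:15 = 55 minutes.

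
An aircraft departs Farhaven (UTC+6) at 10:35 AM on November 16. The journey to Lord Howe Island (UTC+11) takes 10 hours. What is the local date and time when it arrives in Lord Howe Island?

1:35 AM on Nov 17

Convert departure to UTC: 10:35 AM − 6:00 = 4:35 AM UTC on Nov 16.
Add 10 hours travel time → 2:35 PM UTC.
Lord Howe Island is UTC+11:00, so local arrival = 2:35 PM + 11:00 = 1:35 AM on Nov 17.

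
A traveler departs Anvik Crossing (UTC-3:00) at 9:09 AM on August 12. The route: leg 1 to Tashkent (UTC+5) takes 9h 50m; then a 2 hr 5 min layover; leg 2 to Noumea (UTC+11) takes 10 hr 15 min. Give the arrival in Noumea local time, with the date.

9:19 PM on August 13

Convert departure to UTC: 9:09 AM + 3:00 = 12:09 PM UTC on Aug 12.
Add 9 hours 50 minutes leg 1 → 9:59 PM UTC.
Add 2 hours and 5 minutes layover in Tashkent → 12:04 AM UTC (Aug 13).
Add 10 hours 15 minutes leg 2 → 10:19 AM UTC.
Noumea is UTC+11:00, so local arrival = 10:19 AM + 11:00 = 9:19 PM on Aug 13.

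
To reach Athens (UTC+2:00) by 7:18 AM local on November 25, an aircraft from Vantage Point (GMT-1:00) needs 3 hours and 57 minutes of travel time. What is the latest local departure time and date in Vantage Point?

12:21 AM on November 25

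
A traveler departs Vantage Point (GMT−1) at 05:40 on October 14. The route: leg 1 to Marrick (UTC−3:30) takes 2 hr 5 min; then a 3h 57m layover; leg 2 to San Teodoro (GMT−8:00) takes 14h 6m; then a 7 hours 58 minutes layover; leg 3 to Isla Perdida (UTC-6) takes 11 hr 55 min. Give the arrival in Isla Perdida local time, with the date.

Convert departure to UTC: 05:40 + 1:00 = 06:40 UTC on Oct 14.
Add 2 hours and 5 minutes leg 1 → 08:45 UTC.
Add 3 hours and 57 minutes layover in Marrick → 12:42 UTC.
Add 14 hours 6 minutes leg 2 → 02:48 UTC (Oct 15).
Add 7 hours and 58 minutes layover in San Teodoro → 10:46 UTC.
Add 11 hours 55 minutes leg 3 → 22:41 UTC.
Isla Perdida is UTC−6:00, so local arrival = 22:41 − 6:00 = 16:41 on Oct 15.

16:41 on Oct 15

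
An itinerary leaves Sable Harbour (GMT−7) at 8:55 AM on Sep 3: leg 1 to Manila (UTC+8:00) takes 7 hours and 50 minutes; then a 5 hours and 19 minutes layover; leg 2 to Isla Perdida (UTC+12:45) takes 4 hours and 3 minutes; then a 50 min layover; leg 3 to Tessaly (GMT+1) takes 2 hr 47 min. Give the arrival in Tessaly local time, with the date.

Convert departure to UTC: 8:55 AM + 7:00 = 3:55 PM UTC on Sep 3.
Add 7 hours 50 minutes leg 1 → 11:45 PM UTC.
Add 5 hours 19 minutes layover in Manila → 5:04 AM UTC (Sep 4).
Add 4 hours and 3 minutes leg 2 → 9:07 AM UTC.
Add 50 minutes layover in Isla Perdida → 9:57 AM UTC.
Add 2 hours and 47 minutes leg 3 → 12:44 PM UTC.
Tessaly is UTC+1:00, so local arrival = 12:44 PM + 1:00 = 1:44 PM on Sep 4.

1:44 PM on September 4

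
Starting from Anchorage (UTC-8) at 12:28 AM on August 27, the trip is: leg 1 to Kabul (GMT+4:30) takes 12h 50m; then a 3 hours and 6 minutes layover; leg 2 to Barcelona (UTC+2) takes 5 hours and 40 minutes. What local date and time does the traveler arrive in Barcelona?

8:04 AM on Aug 28

Convert departure to UTC: 12:28 AM + 8:00 = 8:28 AM UTC on Aug 27.
Add 12 hours and 50 minutes leg 1 → 9:18 PM UTC.
Add 3 hours and 6 minutes layover in Kabul → 12:24 AM UTC (Aug 28).
Add 5 hours and 40 minutes leg 2 → 6:04 AM UTC.
Barcelona is UTC+2:00, so local arrival = 6:04 AM + 2:00 = 8:04 AM on Aug 28.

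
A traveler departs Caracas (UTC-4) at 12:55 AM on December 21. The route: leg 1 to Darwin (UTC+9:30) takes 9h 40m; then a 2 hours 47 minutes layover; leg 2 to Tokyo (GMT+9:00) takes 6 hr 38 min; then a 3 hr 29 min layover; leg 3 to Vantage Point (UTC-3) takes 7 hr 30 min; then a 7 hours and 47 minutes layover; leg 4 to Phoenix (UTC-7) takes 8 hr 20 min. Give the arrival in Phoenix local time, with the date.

8:06 PM on Dec 22

Convert departure to UTC: 12:55 AM + 4:00 = 4:55 AM UTC on Dec 21.
Add 9 hours 40 minutes leg 1 → 2:35 PM UTC.
Add 2 hours and 47 minutes layover in Darwin → 5:22 PM UTC.
Add 6 hours and 38 minutes leg 2 → 12:00 AM UTC (Dec 22).
Add 3 hours and 29 minutes layover in Tokyo → 3:29 AM UTC.
Add 7 hours 30 minutes leg 3 → 10:59 AM UTC.
Add 7 hours 47 minutes layover in Vantage Point → 6:46 PM UTC.
Add 8 hours and 20 minutes leg 4 → 3:06 AM UTC (Dec 23).
Phoenix is UTC−7:00, so local arrival = 3:06 AM − 7:00 = 8:06 PM on Dec 22.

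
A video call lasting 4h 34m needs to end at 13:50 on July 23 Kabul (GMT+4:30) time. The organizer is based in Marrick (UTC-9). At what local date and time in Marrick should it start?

Target end time in UTC: 13:50 − 4:30 = 09:20 on Jul 23.
Subtract 4 hours and 34 minutes → start 04:46 UTC on Jul 23.
Marrick is UTC−9:00: 04:46 − 9:00 = 19:46 on Jul 22.

19:46 on July 22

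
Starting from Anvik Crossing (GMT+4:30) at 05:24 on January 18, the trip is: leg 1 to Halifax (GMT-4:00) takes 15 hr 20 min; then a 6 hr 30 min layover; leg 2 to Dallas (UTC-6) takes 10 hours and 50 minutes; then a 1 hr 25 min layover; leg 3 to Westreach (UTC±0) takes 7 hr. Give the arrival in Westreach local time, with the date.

17:59 on January 19

Convert departure to UTC: 05:24 − 4:30 = 00:54 UTC on Jan 18.
Add 15 hours 20 minutes leg 1 → 16:14 UTC.
Add 6 hours and 30 minutes layover in Halifax → 22:44 UTC.
Add 10 hours 50 minutes leg 2 → 09:34 UTC (Jan 19).
Add 1 hour 25 minutes layover in Dallas → 10:59 UTC.
Add 7 hours leg 3 → 17:59 UTC.
Westreach is UTC+0, so local arrival is the same: 17:59 on Jan 19.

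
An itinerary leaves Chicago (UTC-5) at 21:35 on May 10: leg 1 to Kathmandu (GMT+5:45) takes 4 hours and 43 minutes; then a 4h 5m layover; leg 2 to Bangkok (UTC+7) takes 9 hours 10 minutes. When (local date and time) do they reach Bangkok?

03:33 on May 12

Convert departure to UTC: 21:35 + 5:00 = 02:35 UTC on May 11.
Add 4 hours 43 minutes leg 1 → 07:18 UTC.
Add 4 hours and 5 minutes layover in Kathmandu → 11:23 UTC.
Add 9 hours 10 minutes leg 2 → 20:33 UTC.
Bangkok is UTC+7:00, so local arrival = 20:33 + 7:00 = 03:33 on May 12.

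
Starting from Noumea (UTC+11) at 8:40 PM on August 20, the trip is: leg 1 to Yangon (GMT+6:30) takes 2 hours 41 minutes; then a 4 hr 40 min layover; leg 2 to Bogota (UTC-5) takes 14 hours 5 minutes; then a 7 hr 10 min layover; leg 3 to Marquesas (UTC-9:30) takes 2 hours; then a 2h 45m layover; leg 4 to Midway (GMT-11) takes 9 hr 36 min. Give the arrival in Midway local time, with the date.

Convert departure to UTC: 8:40 PM − 11:00 = 9:40 AM UTC on Aug 20.
Add 2 hours and 41 minutes leg 1 → 12:21 PM UTC.
Add 4 hours 40 minutes layover in Yangon → 5:01 PM UTC.
Add 14 hours and 5 minutes leg 2 → 7:06 AM UTC (Aug 21).
Add 7 hours 10 minutes layover in Bogota → 2:16 PM UTC.
Add 2 hours leg 3 → 4:16 PM UTC.
Add 2 hours and 45 minutes layover in Marquesas → 7:01 PM UTC.
Add 9 hours and 36 minutes leg 4 → 4:37 AM UTC (Aug 22).
Midway is UTC−11:00, so local arrival = 4:37 AM − 11:00 = 5:37 PM on Aug 21.

5:37 PM on August 21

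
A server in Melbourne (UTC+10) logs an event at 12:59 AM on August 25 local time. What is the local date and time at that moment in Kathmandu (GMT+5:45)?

In UTC: 12:59 AM − 10:00 = 2:59 PM on Aug 24.
Kathmandu is UTC+5:45: 2:59 PM + 5:45 = 8:44 PM on Aug 24.

8:44 PM on Aug 24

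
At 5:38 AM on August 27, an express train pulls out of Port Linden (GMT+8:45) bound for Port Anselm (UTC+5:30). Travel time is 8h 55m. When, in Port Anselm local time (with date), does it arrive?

Port Anselm is 3:15 behind Port Linden.
After 8 hours 55 minutes it is 2:33 PM in Port Linden.
Shift by the zone difference: 2:33 PM − 3:15 = 11:18 AM on Aug 27 in Port Anselm.

11:18 AM on Aug 27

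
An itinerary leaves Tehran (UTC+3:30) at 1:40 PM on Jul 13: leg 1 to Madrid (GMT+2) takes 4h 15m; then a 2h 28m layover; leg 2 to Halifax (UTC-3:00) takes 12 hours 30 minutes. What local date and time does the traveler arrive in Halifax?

Convert departure to UTC: 1:40 PM − 3:30 = 10:10 AM UTC on Jul 13.
Add 4 hours 15 minutes leg 1 → 2:25 PM UTC.
Add 2 hours and 28 minutes layover in Madrid → 4:53 PM UTC.
Add 12 hours 30 minutes leg 2 → 5:23 AM UTC (Jul 14).
Halifax is UTC−3:00, so local arrival = 5:23 AM − 3:00 = 2:23 AM on Jul 14.

2:23 AM on Jul 14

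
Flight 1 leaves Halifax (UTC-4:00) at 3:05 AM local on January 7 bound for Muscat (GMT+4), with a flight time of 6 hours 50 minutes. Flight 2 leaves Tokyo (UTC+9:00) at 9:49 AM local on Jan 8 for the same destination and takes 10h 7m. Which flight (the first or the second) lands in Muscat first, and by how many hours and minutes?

the first, by 21 hours 1 minute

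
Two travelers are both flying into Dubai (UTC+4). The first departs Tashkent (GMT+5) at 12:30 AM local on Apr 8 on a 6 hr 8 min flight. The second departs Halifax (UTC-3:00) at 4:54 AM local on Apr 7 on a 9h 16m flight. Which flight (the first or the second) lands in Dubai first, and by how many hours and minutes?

the second, by 8 hours 28 minutes

Flight 1 in UTC: 12:30 AM − 5:00 = 7:30 PM on Apr 7.
+6 hours 8 minutes → arrive 1:38 AM UTC on Apr 8.
Flight 2 in UTC: 4:54 AM + 3:00 = 7:54 AM on Apr 7.
+9 hours 16 minutes → arrive 5:10 PM UTC on Apr 7.
Flight 2 lands earlier by 8 hours 28 minutes.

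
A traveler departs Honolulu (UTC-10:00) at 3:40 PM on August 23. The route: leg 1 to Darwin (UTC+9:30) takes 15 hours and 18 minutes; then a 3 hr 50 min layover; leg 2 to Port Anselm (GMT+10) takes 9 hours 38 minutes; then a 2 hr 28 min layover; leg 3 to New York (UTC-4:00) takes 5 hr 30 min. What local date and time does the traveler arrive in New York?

10:24 AM on Aug 25

Convert departure to UTC: 3:40 PM + 10:00 = 1:40 AM UTC on Aug 24.
Add 15 hours 18 minutes leg 1 → 4:58 PM UTC.
Add 3 hours 50 minutes layover in Darwin → 8:48 PM UTC.
Add 9 hours 38 minutes leg 2 → 6:26 AM UTC (Aug 25).
Add 2 hours and 28 minutes layover in Port Anselm → 8:54 AM UTC.
Add 5 hours 30 minutes leg 3 → 2:24 PM UTC.
New York is UTC−4:00, so local arrival = 2:24 PM − 4:00 = 10:24 AM on Aug 25.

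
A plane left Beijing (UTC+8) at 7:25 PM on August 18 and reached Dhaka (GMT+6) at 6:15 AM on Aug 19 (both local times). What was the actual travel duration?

Departure in UTC: 7:25 PM − 8:00 = 11:25 AM on Aug 18.
Arrival in UTC: 6:15 AM − 6:00 = 12:15 AM on Aug 19.
Elapsed = 12:15 AM − 11:25 AM (+1 day) = 12 hours 50 minutes.

12 hours 50 minutes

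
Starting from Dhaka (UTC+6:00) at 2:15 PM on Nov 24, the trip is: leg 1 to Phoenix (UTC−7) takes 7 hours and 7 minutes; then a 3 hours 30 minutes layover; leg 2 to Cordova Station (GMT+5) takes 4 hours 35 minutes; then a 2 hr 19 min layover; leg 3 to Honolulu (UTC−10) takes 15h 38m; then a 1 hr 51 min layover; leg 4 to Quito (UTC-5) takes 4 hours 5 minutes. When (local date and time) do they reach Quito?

6:20 PM on November 25

Convert departure to UTC: 2:15 PM − 6:00 = 8:15 AM UTC on Nov 24.
Add 7 hours and 7 minutes leg 1 → 3:22 PM UTC.
Add 3 hours 30 minutes layover in Phoenix → 6:52 PM UTC.
Add 4 hours and 35 minutes leg 2 → 11:27 PM UTC.
Add 2 hours and 19 minutes layover in Cordova Station → 1:46 AM UTC (Nov 25).
Add 15 hours and 38 minutes leg 3 → 5:24 PM UTC.
Add 1 hour and 51 minutes layover in Honolulu → 7:15 PM UTC.
Add 4 hours 5 minutes leg 4 → 11:20 PM UTC.
Quito is UTC−5:00, so local arrival = 11:20 PM − 5:00 = 6:20 PM on Nov 25.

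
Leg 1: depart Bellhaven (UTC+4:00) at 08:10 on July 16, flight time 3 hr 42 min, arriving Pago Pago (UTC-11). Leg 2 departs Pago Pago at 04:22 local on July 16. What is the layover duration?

7 hours 30 minutes

Convert departure to UTC: 08:10 − 4:00 = 04:10 UTC on Jul 16.
Add 3 hours 42 minutes flight time → 07:52 UTC.
Pago Pago is UTC−11:00, so local arrival = 07:52 − 11:00 = 20:52 on Jul 15.
Layover = 04:22 − 20:52 (+1 day) = 7 hours 30 minutes.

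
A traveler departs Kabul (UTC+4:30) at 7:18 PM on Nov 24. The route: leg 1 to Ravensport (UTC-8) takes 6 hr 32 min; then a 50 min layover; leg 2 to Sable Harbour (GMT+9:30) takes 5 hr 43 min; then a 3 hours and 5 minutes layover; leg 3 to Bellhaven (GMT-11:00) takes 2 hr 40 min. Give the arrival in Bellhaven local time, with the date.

Convert departure to UTC: 7:18 PM − 4:30 = 2:48 PM UTC on Nov 24.
Add 6 hours and 32 minutes leg 1 → 9:20 PM UTC.
Add 50 minutes layover in Ravensport → 10:10 PM UTC.
Add 5 hours 43 minutes leg 2 → 3:53 AM UTC (Nov 25).
Add 3 hours 5 minutes layover in Sable Harbour → 6:58 AM UTC.
Add 2 hours and 40 minutes leg 3 → 9:38 AM UTC.
Bellhaven is UTC−11:00, so local arrival = 9:38 AM − 11:00 = 10:38 PM on Nov 24.

10:38 PM on November 24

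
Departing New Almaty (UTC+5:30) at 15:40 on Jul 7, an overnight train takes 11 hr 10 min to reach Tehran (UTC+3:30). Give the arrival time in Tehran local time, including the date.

00:50 on Jul 8

Convert departure to UTC: 15:40 − 5:30 = 10:10 UTC on Jul 7.
Add 11 hours 10 minutes travel time → 21:20 UTC.
Tehran is UTC+3:30, so local arrival = 21:20 + 3:30 = 00:50 on Jul 8.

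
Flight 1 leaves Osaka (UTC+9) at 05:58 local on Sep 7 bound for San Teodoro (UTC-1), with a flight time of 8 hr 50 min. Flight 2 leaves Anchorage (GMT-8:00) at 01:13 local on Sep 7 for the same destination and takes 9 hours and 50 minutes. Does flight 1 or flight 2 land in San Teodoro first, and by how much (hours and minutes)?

Flight 1 in UTC: 05:58 − 9:00 = 20:58 on Sep 6.
+8 hours 50 minutes → arrive 05:48 UTC on Sep 7.
Flight 2 in UTC: 01:13 + 8:00 = 09:13 on Sep 7.
+9 hours 50 minutes → arrive 19:03 UTC on Sep 7.
Flight 1 lands earlier by 13 hours 15 minutes.

the first, by 13 hours 15 minutes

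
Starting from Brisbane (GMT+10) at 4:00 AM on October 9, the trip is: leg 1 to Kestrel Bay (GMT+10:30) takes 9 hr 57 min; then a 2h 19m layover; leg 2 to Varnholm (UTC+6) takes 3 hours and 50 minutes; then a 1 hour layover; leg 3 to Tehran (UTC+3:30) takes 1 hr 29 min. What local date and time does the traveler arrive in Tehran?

4:05 PM on October 9

Convert departure to UTC: 4:00 AM − 10:00 = 6:00 PM UTC on Oct 8.
Add 9 hours 57 minutes leg 1 → 3:57 AM UTC (Oct 9).
Add 2 hours and 19 minutes layover in Kestrel Bay → 6:16 AM UTC.
Add 3 hours 50 minutes leg 2 → 10:06 AM UTC.
Add 1 hour layover in Varnholm → 11:06 AM UTC.
Add 1 hour 29 minutes leg 3 → 12:35 PM UTC.
Tehran is UTC+3:30, so local arrival = 12:35 PM + 3:30 = 4:05 PM on Oct 9.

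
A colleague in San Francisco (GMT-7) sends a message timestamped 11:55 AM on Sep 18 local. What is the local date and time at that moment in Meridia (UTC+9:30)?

4:25 AM on September 19

In UTC: 11:55 AM + 7:00 = 6:55 PM on Sep 18.
Meridia is UTC+9:30: 6:55 PM + 9:30 = 4:25 AM on Sep 19.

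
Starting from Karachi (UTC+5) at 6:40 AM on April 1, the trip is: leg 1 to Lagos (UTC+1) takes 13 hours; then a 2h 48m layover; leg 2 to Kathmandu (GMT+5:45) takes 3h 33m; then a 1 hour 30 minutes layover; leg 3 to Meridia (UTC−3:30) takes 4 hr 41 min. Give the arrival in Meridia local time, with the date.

Convert departure to UTC: 6:40 AM − 5:00 = 1:40 AM UTC on Apr 1.
Add 13 hours leg 1 → 2:40 PM UTC.
Add 2 hours 48 minutes layover in Lagos → 5:28 PM UTC.
Add 3 hours and 33 minutes leg 2 → 9:01 PM UTC.
Add 1 hour and 30 minutes layover in Kathmandu → 10:31 PM UTC.
Add 4 hours 41 minutes leg 3 → 3:12 AM UTC (Apr 2).
Meridia is UTC−3:30, so local arrival = 3:12 AM − 3:30 = 11:42 PM on Apr 1.

11:42 PM on Apr 1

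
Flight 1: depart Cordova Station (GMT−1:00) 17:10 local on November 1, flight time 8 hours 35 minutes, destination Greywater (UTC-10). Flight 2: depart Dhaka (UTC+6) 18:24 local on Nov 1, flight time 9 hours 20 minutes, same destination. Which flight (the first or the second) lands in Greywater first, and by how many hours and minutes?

Flight 1 in UTC: 17:10 + 1:00 = 18:10 on Nov 1.
+8 hours 35 minutes → arrive 02:45 UTC on Nov 2.
Flight 2 in UTC: 18:24 − 6:00 = 12:24 on Nov 1.
+9 hours and 20 minutes → arrive 21:44 UTC on Nov 1.
Flight 2 lands earlier by 5 hours 1 minute.

the second, by 5 hours 1 minute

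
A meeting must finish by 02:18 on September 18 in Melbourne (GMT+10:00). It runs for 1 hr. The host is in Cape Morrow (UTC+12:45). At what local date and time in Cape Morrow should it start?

Target end time in UTC: 02:18 − 10:00 = 16:18 on Sep 17.
Subtract 1 hour → start 15:18 UTC on Sep 17.
Cape Morrow is UTC+12:45: 15:18 + 12:45 = 04:03 on Sep 18.

04:03 on Sep 18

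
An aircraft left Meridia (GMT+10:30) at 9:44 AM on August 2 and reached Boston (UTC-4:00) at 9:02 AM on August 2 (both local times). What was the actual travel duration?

Departure in UTC: 9:44 AM − 10:30 = 11:14 PM on Aug 1.
Arrival in UTC: 9:02 AM + 4:00 = 1:02 PM on Aug 2.
Elapsed = 1:02 PM − 11:14 PM (+1 day) = 13 hours 48 minutes.

13 hours 48 minutes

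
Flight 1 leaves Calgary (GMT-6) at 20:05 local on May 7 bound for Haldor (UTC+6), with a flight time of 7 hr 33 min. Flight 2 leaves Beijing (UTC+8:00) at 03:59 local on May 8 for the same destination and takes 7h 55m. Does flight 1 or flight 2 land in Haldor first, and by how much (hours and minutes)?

the second, by 5 hours 44 minutes

Flight 1 in UTC: 20:05 + 6:00 = 02:05 on May 8.
+7 hours 33 minutes → arrive 09:38 UTC on May 8.
Flight 2 in UTC: 03:59 − 8:00 = 19:59 on May 7.
+7 hours 55 minutes → arrive 03:54 UTC on May 8.
Flight 2 lands earlier by 5 hours 44 minutes.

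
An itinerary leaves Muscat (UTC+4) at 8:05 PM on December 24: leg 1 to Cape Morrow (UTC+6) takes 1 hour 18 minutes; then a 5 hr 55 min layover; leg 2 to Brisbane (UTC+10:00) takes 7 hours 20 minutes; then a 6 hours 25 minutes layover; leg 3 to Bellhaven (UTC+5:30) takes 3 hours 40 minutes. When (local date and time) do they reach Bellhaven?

Convert departure to UTC: 8:05 PM − 4:00 = 4:05 PM UTC on Dec 24.
Add 1 hour 18 minutes leg 1 → 5:23 PM UTC.
Add 5 hours 55 minutes layover in Cape Morrow → 11:18 PM UTC.
Add 7 hours and 20 minutes leg 2 → 6:38 AM UTC (Dec 25).
Add 6 hours and 25 minutes layover in Brisbane → 1:03 PM UTC.
Add 3 hours 40 minutes leg 3 → 4:43 PM UTC.
Bellhaven is UTC+5:30, so local arrival = 4:43 PM + 5:30 = 10:13 PM on Dec 25.

10:13 PM on December 25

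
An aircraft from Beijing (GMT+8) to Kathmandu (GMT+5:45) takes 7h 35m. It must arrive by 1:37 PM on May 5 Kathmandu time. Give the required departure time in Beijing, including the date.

8:17 AM on May 5

Target arrival in UTC: 1:37 PM − 5:45 = 7:52 AM on May 5.
Subtract 7 hours and 35 minutes → departure 12:17 AM UTC on May 5.
Beijing is UTC+8:00: 12:17 AM + 8:00 = 8:17 AM on May 5.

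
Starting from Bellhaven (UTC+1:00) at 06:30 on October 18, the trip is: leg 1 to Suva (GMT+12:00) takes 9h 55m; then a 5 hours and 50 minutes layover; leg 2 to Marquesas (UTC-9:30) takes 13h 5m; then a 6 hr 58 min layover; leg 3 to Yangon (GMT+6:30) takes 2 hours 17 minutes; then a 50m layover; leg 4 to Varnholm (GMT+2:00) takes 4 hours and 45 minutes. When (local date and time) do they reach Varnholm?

03:10 on Oct 20

Convert departure to UTC: 06:30 − 1:00 = 05:30 UTC on Oct 18.
Add 9 hours and 55 minutes leg 1 → 15:25 UTC.
Add 5 hours 50 minutes layover in Suva → 21:15 UTC.
Add 13 hours and 5 minutes leg 2 → 10:20 UTC (Oct 19).
Add 6 hours 58 minutes layover in Marquesas → 17:18 UTC.
Add 2 hours 17 minutes leg 3 → 19:35 UTC.
Add 50 minutes layover in Yangon → 20:25 UTC.
Add 4 hours 45 minutes leg 4 → 01:10 UTC (Oct 20).
Varnholm is UTC+2:00, so local arrival = 01:10 + 2:00 = 03:10 on Oct 20.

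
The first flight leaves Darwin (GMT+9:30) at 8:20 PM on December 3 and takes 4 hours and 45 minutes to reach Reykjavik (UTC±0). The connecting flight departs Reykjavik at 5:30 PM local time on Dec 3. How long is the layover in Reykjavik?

Convert departure to UTC: 8:20 PM − 9:30 = 10:50 AM UTC on Dec 3.
Add 4 hours 45 minutes flight time → 3:35 PM UTC.
Reykjavik is UTC+0, so local arrival is the same: 3:35 PM on Dec 3.
Layover = 5:30 PM − 3:35 PM = 1 hour 55 minutes.

1 hour 55 minutes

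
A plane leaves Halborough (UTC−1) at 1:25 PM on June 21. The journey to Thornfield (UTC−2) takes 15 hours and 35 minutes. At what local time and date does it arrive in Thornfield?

4:00 AM on June 22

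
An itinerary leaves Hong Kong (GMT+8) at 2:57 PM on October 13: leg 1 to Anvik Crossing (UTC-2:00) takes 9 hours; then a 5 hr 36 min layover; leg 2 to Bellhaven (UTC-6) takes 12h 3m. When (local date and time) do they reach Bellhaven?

Convert departure to UTC: 2:57 PM − 8:00 = 6:57 AM UTC on Oct 13.
Add 9 hours leg 1 → 3:57 PM UTC.
Add 5 hours and 36 minutes layover in Anvik Crossing → 9:33 PM UTC.
Add 12 hours and 3 minutes leg 2 → 9:36 AM UTC (Oct 14).
Bellhaven is UTC−6:00, so local arrival = 9:36 AM − 6:00 = 3:36 AM on Oct 14.

3:36 AM on October 14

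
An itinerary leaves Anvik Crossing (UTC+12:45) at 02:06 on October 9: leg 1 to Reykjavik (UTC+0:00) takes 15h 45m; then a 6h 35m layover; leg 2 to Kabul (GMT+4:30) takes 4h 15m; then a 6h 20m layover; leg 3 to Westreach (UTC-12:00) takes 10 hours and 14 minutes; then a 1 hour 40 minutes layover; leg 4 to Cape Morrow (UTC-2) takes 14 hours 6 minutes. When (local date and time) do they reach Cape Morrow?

22:16 on October 10

Convert departure to UTC: 02:06 − 12:45 = 13:21 UTC on Oct 8.
Add 15 hours 45 minutes leg 1 → 05:06 UTC (Oct 9).
Add 6 hours and 35 minutes layover in Reykjavik → 11:41 UTC.
Add 4 hours and 15 minutes leg 2 → 15:56 UTC.
Add 6 hours 20 minutes layover in Kabul → 22:16 UTC.
Add 10 hours 14 minutes leg 3 → 08:30 UTC (Oct 10).
Add 1 hour and 40 minutes layover in Westreach → 10:10 UTC.
Add 14 hours and 6 minutes leg 4 → 00:16 UTC (Oct 11).
Cape Morrow is UTC−2:00, so local arrival = 00:16 − 2:00 = 22:16 on Oct 10.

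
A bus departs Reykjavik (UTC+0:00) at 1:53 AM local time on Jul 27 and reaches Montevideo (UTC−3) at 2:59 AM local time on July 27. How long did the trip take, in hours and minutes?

4 hours 6 minutes

Departure is already UTC: 1:53 AM on Jul 27.
Arrival in UTC: 2:59 AM + 3:00 = 5:59 AM on Jul 27.
Elapsed = 5:59 AM − 1:53 AM = 4 hours 6 minutes.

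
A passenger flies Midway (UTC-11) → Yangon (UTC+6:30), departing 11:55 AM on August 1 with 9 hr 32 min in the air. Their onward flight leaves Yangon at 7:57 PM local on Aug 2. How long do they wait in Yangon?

5 hours

Convert departure to UTC: 11:55 AM + 11:00 = 10:55 PM UTC on Aug 1.
Add 9 hours and 32 minutes flight time → 8:27 AM UTC (Aug 2).
Yangon is UTC+6:30, so local arrival = 8:27 AM + 6:30 = 2:57 PM on Aug 2.
Layover = 7:57 PM − 2:57 PM = 5 hours.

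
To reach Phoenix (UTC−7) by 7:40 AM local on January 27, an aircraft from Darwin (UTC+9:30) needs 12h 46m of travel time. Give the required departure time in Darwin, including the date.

Target arrival in UTC: 7:40 AM + 7:00 = 2:40 PM on Jan 27.
Subtract 12 hours and 46 minutes → departure 1:54 AM UTC on Jan 27.
Darwin is UTC+9:30: 1:54 AM + 9:30 = 11:24 AM on Jan 27.

11:24 AM on January 27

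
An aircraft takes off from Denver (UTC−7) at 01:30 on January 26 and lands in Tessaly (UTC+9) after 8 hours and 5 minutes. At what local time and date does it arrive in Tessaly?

Convert departure to UTC: 01:30 + 7:00 = 08:30 UTC on Jan 26.
Add 8 hours and 5 minutes travel time → 16:35 UTC.
Tessaly is UTC+9:00, so local arrival = 16:35 + 9:00 = 01:35 on Jan 27.

01:35 on January 27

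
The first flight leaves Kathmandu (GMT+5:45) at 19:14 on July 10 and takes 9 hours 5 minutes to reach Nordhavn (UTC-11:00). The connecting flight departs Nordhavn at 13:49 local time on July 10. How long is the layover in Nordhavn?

Convert departure to UTC: 19:14 − 5:45 = 13:29 UTC on Jul 10.
Add 9 hours and 5 minutes flight time → 22:34 UTC.
Nordhavn is UTC−11:00, so local arrival = 22:34 − 11:00 = 11:34 on Jul 10.
Layover = 13:49 − 11:34 = 2 hours 15 minutes.

2 hours 15 minutes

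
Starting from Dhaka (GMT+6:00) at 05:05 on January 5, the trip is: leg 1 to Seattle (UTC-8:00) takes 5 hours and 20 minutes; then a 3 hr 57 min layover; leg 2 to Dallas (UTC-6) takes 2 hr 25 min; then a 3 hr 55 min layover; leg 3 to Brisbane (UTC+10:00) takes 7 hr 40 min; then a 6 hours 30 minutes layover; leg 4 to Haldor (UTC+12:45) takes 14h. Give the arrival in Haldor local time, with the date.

07:37 on January 7

Convert departure to UTC: 05:05 − 6:00 = 23:05 UTC on Jan 4.
Add 5 hours and 20 minutes leg 1 → 04:25 UTC (Jan 5).
Add 3 hours and 57 minutes layover in Seattle → 08:22 UTC.
Add 2 hours and 25 minutes leg 2 → 10:47 UTC.
Add 3 hours and 55 minutes layover in Dallas → 14:42 UTC.
Add 7 hours and 40 minutes leg 3 → 22:22 UTC.
Add 6 hours and 30 minutes layover in Brisbane → 04:52 UTC (Jan 6).
Add 14 hours leg 4 → 18:52 UTC.
Haldor is UTC+12:45, so local arrival = 18:52 + 12:45 = 07:37 on Jan 7.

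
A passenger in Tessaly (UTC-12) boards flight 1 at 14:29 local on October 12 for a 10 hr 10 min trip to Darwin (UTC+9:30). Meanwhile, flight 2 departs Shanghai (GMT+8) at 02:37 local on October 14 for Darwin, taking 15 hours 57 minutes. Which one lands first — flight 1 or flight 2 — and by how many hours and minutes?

the first, by 21 hours 55 minutes

Flight 1 in UTC: 14:29 + 12:00 = 02:29 on Oct 13.
+10 hours 10 minutes → arrive 12:39 UTC on Oct 13.
Flight 2 in UTC: 02:37 − 8:00 = 18:37 on Oct 13.
+15 hours and 57 minutes → arrive 10:34 UTC on Oct 14.
Flight 1 lands earlier by 21 hours 55 minutes.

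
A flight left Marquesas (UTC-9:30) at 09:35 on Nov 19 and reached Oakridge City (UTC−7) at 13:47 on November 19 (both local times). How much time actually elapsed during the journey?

1 hour 42 minutes

Departure in UTC: 09:35 + 9:30 = 19:05 on Nov 19.
Arrival in UTC: 13:47 + 7:00 = 20:47 on Nov 19.
Elapsed = 20:47 − 19:05 = 1 hour 42 minutes.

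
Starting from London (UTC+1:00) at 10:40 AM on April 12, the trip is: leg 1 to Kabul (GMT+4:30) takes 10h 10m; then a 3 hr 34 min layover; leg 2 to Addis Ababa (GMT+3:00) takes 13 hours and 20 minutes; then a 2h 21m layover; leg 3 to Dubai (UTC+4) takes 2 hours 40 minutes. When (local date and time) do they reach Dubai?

9:45 PM on April 13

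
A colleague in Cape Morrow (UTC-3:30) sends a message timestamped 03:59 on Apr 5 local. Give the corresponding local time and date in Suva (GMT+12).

19:29 on April 5

Suva is 15:30 ahead of Cape Morrow.
Shift by the zone difference: 03:59 + 15:30 = 19:29 on Apr 5 in Suva.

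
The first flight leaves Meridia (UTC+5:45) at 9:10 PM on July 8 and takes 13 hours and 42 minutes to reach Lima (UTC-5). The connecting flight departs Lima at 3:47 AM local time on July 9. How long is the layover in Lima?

3 hours 40 minutes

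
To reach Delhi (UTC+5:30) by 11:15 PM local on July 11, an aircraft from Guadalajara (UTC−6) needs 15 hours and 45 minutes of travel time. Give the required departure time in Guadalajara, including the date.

Target arrival in UTC: 11:15 PM − 5:30 = 5:45 PM on Jul 11.
Subtract 15 hours 45 minutes → departure 2:00 AM UTC on Jul 11.
Guadalajara is UTC−6:00: 2:00 AM − 6:00 = 8:00 PM on Jul 10.

8:00 PM on July 10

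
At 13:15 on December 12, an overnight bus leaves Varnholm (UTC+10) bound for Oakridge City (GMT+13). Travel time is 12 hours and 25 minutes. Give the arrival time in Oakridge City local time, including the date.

Convert departure to UTC: 13:15 − 10:00 = 03:15 UTC on Dec 12.
Add 12 hours and 25 minutes travel time → 15:40 UTC.
Oakridge City is UTC+13:00, so local arrival = 15:40 + 13:00 = 04:40 on Dec 13.

04:40 on December 13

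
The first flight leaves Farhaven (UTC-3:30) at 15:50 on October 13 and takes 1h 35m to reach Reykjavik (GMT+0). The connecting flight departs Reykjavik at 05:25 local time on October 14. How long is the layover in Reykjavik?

Convert departure to UTC: 15:50 + 3:30 = 19:20 UTC on Oct 13.
Add 1 hour and 35 minutes flight time → 20:55 UTC.
Reykjavik is UTC+0, so local arrival is the same: 20:55 on Oct 13.
Layover = 05:25 − 20:55 (+1 day) = 8 hours 30 minutes.

8 hours 30 minutes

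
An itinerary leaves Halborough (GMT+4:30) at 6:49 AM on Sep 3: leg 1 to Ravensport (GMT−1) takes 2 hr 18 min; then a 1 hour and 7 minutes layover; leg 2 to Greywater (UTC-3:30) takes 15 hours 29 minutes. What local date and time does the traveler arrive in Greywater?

5:43 PM on September 3

Convert departure to UTC: 6:49 AM − 4:30 = 2:19 AM UTC on Sep 3.
Add 2 hours 18 minutes leg 1 → 4:37 AM UTC.
Add 1 hour and 7 minutes layover in Ravensport → 5:44 AM UTC.
Add 15 hours and 29 minutes leg 2 → 9:13 PM UTC.
Greywater is UTC−3:30, so local arrival = 9:13 PM − 3:30 = 5:43 PM on Sep 3.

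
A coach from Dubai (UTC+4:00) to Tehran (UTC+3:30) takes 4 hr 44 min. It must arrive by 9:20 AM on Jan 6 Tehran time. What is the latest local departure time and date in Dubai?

5:06 AM on January 6

Target arrival in UTC: 9:20 AM − 3:30 = 5:50 AM on Jan 6.
Subtract 4 hours 44 minutes → departure 1:06 AM UTC on Jan 6.
Dubai is UTC+4:00: 1:06 AM + 4:00 = 5:06 AM on Jan 6.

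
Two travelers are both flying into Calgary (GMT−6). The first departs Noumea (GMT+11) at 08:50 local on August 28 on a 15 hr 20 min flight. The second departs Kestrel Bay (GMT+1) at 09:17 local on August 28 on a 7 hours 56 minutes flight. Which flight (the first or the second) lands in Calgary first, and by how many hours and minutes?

the first, by 3 hours 3 minutes

Flight 1 in UTC: 08:50 − 11:00 = 21:50 on Aug 27.
+15 hours and 20 minutes → arrive 13:10 UTC on Aug 28.
Flight 2 in UTC: 09:17 − 1:00 = 08:17 on Aug 28.
+7 hours 56 minutes → arrive 16:13 UTC on Aug 28.
Flight 1 lands earlier by 3 hours 3 minutes.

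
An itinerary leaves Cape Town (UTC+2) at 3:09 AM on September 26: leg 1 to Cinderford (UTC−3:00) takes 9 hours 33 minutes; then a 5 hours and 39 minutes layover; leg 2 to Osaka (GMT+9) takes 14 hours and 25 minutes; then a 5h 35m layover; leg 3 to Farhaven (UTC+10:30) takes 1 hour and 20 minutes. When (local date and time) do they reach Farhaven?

12:11 AM on Sep 28

Convert departure to UTC: 3:09 AM − 2:00 = 1:09 AM UTC on Sep 26.
Add 9 hours 33 minutes leg 1 → 10:42 AM UTC.
Add 5 hours and 39 minutes layover in Cinderford → 4:21 PM UTC.
Add 14 hours and 25 minutes leg 2 → 6:46 AM UTC (Sep 27).
Add 5 hours and 35 minutes layover in Osaka → 12:21 PM UTC.
Add 1 hour and 20 minutes leg 3 → 1:41 PM UTC.
Farhaven is UTC+10:30, so local arrival = 1:41 PM + 10:30 = 12:11 AM on Sep 28.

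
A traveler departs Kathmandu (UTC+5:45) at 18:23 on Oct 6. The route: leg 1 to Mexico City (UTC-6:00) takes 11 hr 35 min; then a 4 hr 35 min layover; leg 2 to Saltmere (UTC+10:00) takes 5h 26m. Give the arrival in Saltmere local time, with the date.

20:14 on October 7

Convert departure to UTC: 18:23 − 5:45 = 12:38 UTC on Oct 6.
Add 11 hours 35 minutes leg 1 → 00:13 UTC (Oct 7).
Add 4 hours and 35 minutes layover in Mexico City → 04:48 UTC.
Add 5 hours and 26 minutes leg 2 → 10:14 UTC.
Saltmere is UTC+10:00, so local arrival = 10:14 + 10:00 = 20:14 on Oct 7.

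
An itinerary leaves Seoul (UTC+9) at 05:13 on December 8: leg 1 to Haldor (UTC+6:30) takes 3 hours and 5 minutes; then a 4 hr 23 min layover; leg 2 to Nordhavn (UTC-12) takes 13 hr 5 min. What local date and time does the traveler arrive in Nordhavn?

04:46 on Dec 8

Convert departure to UTC: 05:13 − 9:00 = 20:13 UTC on Dec 7.
Add 3 hours and 5 minutes leg 1 → 23:18 UTC.
Add 4 hours 23 minutes layover in Haldor → 03:41 UTC (Dec 8).
Add 13 hours and 5 minutes leg 2 → 16:46 UTC.
Nordhavn is UTC−12:00, so local arrival = 16:46 − 12:00 = 04:46 on Dec 8.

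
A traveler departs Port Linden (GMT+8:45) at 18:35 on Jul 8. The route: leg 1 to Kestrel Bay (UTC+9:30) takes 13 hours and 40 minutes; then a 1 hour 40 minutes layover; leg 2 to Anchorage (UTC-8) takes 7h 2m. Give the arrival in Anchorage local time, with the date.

00:12 on July 9

Convert departure to UTC: 18:35 − 8:45 = 09:50 UTC on Jul 8.
Add 13 hours and 40 minutes leg 1 → 23:30 UTC.
Add 1 hour and 40 minutes layover in Kestrel Bay → 01:10 UTC (Jul 9).
Add 7 hours and 2 minutes leg 2 → 08:12 UTC.
Anchorage is UTC−8:00, so local arrival = 08:12 − 8:00 = 00:12 on Jul 9.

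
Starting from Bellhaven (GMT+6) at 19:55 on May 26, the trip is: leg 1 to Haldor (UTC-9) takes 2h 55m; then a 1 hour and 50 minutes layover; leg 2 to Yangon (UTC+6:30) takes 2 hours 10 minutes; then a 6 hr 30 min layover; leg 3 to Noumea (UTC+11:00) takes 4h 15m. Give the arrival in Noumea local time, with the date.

18:35 on May 27

Convert departure to UTC: 19:55 − 6:00 = 13:55 UTC on May 26.
Add 2 hours 55 minutes leg 1 → 16:50 UTC.
Add 1 hour 50 minutes layover in Haldor → 18:40 UTC.
Add 2 hours and 10 minutes leg 2 → 20:50 UTC.
Add 6 hours 30 minutes layover in Yangon → 03:20 UTC (May 27).
Add 4 hours 15 minutes leg 3 → 07:35 UTC.
Noumea is UTC+11:00, so local arrival = 07:35 + 11:00 = 18:35 on May 27.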